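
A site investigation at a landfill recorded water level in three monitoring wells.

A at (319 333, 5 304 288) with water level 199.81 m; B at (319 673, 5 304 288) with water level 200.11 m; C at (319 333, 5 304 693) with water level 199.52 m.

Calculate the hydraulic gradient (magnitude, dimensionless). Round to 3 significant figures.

0.00114

∂h/∂x = (200.11 − 199.81) / (319673 − 319333) = +0.0008824
∂h/∂y = (199.52 − 199.81) / (5304693 − 5304288) = -0.0007160
|∇h| = √(0.0008824² + -0.0007160²) = 0.001136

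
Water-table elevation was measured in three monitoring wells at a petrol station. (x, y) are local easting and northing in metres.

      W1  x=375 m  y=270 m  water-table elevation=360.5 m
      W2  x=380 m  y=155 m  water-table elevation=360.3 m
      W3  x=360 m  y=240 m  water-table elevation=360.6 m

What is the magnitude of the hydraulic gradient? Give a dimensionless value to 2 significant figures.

Taking W1 as reference: W2−W1 = (5, -115, -0.2); W3−W1 = (-15, -30, +0.1).
Determinant of the coordinate differences = 5·(-30) − (-15)·(-115) = -1875.
∂h/∂x = [(-0.2)·(-30) − (+0.1)·(-115)] / -1875 = -0.009333
∂h/∂y = [5·(+0.1) − (-15)·(-0.2)] / -1875 = +0.001333
|∇h| = √(-0.009333² + 0.001333²) = 0.009428

0.0094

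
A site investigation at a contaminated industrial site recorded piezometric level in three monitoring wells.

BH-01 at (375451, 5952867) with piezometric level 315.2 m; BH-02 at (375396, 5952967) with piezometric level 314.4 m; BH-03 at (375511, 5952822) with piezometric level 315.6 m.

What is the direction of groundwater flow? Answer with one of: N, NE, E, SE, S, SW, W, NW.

Taking BH-01 as reference: BH-02−BH-01 = (-55, 100, -0.8); BH-03−BH-01 = (60, -45, +0.4).
Solve a·Δx + b·Δy = Δh: det = (-55)·(-45) − 60·100 = -3525.
∂h/∂x = [(-0.8)·(-45) − (+0.4)·100] / -3525 = +0.001135
∂h/∂y = [(-55)·(+0.4) − 60·(-0.8)] / -3525 = -0.007376
Flow = −∇h = (-0.001135 east, +0.007376 north), which points north.

N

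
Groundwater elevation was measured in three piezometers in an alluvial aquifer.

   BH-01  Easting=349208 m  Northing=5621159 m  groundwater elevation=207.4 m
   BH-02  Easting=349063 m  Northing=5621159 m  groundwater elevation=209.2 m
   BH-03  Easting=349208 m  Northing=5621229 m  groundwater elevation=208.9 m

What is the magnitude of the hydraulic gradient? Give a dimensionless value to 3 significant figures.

0.0248

∂h/∂x = (209.2 − 207.4) / (349063 − 349208) = -0.01241
∂h/∂y = (208.9 − 207.4) / (5621229 − 5621159) = +0.02143
|∇h| = √(-0.01241² + 0.02143²) = 0.02476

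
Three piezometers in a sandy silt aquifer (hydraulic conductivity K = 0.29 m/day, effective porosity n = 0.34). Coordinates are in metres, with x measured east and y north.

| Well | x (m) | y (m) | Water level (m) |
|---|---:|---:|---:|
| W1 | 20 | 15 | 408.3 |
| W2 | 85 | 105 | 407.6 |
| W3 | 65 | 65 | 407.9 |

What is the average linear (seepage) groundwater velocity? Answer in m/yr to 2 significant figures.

2.2 m/yr

Three-point gradient (reference W1): Δ to W2 = (65, 90, -0.7), Δ to W3 = (45, 50, -0.4).
∂h/∂x = -0.001250, ∂h/∂y = -0.006875 (det = -800).
|∇h| = √(-0.001250² + -0.006875²) = 0.006988
Seepage velocity v = K·i/n = 0.29 × 0.006988 / 0.34 = 0.00596 m/day = 2.177 m/yr.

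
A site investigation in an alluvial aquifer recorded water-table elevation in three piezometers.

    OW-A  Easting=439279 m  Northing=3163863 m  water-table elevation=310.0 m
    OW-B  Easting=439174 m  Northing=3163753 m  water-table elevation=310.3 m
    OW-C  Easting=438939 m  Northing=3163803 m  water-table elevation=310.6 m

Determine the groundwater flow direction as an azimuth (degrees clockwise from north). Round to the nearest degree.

051°

Taking OW-A as reference: OW-B−OW-A = (-105, -110, +0.3); OW-C−OW-A = (-340, -60, +0.6).
Determinant of the coordinate differences = (-105)·(-60) − (-340)·(-110) = -31100.
∂h/∂x = [(+0.3)·(-60) − (+0.6)·(-110)] / -31100 = -0.001543
∂h/∂y = [(-105)·(+0.6) − (-340)·(+0.3)] / -31100 = -0.001254
Flow direction (−∇h) has components (+0.001543 E, +0.001254 N).
Azimuth = atan2(E, N) = atan2(+0.001543, +0.001254) = 50.9° ≈ 051°.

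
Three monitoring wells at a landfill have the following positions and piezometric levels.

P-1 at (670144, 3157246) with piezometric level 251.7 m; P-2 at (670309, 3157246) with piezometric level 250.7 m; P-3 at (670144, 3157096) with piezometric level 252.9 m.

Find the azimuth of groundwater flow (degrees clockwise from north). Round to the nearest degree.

∂h/∂x = (250.7 − 251.7) / (670309 − 670144) = -0.006061
∂h/∂y = (252.9 − 251.7) / (3157096 − 3157246) = -0.008000
Flow direction (−∇h) has components (+0.006061 E, +0.008000 N).
Azimuth = atan2(E, N) = atan2(+0.006061, +0.008000) = 37.1° ≈ 037°.

037°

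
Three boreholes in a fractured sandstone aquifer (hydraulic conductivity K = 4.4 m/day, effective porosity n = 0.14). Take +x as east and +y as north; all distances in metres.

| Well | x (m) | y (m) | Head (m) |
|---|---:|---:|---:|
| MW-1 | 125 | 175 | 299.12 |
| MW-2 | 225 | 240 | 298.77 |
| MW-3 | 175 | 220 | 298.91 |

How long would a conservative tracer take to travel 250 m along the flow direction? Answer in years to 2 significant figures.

6.7 years

Differences from MW-1: to MW-2 (Δx, Δy, Δh) = (100, 65, -0.35); to MW-3 = (50, 45, -0.21).
Determinant of the coordinate differences = 100·45 − 50·65 = 1250.
∂h/∂x = [(-0.35)·45 − (-0.21)·65] / 1250 = -0.001680
∂h/∂y = [100·(-0.21) − 50·(-0.35)] / 1250 = -0.002800
|∇h| = √(-0.001680² + -0.002800²) = 0.003265
Seepage velocity v = K·i/n = 4.4 × 0.003265 / 0.14 = 0.1026 m/day.
t = 250 / 0.1026 = 2437 days = 6.67 years.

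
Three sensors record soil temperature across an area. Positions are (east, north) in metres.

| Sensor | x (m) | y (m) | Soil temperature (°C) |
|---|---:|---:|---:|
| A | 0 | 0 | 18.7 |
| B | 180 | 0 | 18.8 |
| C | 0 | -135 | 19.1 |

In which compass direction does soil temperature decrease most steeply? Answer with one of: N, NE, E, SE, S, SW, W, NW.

∂T/∂x = (18.8 − 18.7) / (180 − 0) = +0.0005556
∂T/∂y = (19.1 − 18.7) / (-135 − 0) = -0.002963
Steepest decrease is along −∇f = (-0.0005556 E, +0.002963 N) → north.

N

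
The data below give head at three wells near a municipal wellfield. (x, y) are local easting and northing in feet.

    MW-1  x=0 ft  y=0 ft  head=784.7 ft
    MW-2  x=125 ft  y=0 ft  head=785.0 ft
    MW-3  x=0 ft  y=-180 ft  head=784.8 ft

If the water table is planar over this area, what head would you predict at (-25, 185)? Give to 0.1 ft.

784.5 ft

∂h/∂x = (785.0 − 784.7) / (125 − 0) = +0.002400
∂h/∂y = (784.8 − 784.7) / (-180 − 0) = -0.0005556
h(-25, 185) = 784.7 + (+0.002400)·(-25) + (-0.0005556)·(185) = 784.7 -0.060 -0.103 = 784.537 ft.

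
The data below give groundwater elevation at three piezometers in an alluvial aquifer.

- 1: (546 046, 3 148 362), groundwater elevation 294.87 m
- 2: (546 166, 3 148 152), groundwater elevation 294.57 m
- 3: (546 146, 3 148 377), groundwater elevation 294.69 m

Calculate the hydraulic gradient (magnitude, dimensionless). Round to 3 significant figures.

0.00189

Three-point gradient (reference 1): Δ to 2 = (120, -210, -0.30), Δ to 3 = (100, 15, -0.18).
∂h/∂x = -0.001855, ∂h/∂y = +0.0003684 (det = 22800).
|∇h| = √(-0.001855² + 0.0003684²) = 0.001891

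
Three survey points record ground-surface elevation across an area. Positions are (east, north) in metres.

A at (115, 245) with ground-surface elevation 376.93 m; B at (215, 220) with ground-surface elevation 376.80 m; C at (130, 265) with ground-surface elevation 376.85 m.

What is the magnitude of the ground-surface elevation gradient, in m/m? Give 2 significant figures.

0.0032 m/m

With z = a·x + b·y + c and A as origin, the differences give:
  100·a + (-25)·b = -0.13
  15·a + 20·b = -0.08
Eliminate b (×20 and ×(-25), subtract): 2375·a = -4.600 → a = ∂z/∂x = -0.001937
Back-substitute: b = ∂z/∂y = -0.002547.
|∇f| = √(-0.001937² + -0.002547²) = 0.0032 m/m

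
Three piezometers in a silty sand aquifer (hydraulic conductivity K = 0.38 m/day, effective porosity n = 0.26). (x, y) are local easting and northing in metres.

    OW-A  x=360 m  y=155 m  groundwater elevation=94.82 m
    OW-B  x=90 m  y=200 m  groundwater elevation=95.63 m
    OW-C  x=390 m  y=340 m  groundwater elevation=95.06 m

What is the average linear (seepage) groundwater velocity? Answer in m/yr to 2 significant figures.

1.7 m/yr

With h = a·x + b·y + c and OW-A as origin, the differences give:
  (-270)·a + 45·b = +0.81
  30·a + 185·b = +0.24
Eliminate b (×185 and ×45, subtract): -51300·a = 139.050 → a = ∂h/∂x = -0.002711
Back-substitute: b = ∂h/∂y = +0.001737.
|∇h| = √(-0.002711² + 0.001737²) = 0.00322
Seepage velocity v = K·i/n = 0.38 × 0.00322 / 0.26 = 0.004706 m/day = 1.719 m/yr.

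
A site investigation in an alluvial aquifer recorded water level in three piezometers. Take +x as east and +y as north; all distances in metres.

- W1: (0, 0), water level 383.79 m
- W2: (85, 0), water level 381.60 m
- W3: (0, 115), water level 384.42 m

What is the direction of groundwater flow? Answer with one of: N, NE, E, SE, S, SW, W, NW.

E

∂h/∂x = (381.60 − 383.79) / (85 − 0) = -0.02576
∂h/∂y = (384.42 − 383.79) / (115 − 0) = +0.005478
Flow = −∇h = (+0.02576 east, -0.005478 north), which points east.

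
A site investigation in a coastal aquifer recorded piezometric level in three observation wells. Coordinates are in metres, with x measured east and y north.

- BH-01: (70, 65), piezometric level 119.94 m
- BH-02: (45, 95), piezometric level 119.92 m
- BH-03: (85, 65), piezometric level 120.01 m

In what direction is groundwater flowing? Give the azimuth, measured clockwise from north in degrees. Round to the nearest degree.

Differences from BH-01: to BH-02 (Δx, Δy, Δh) = (-25, 30, -0.02); to BH-03 = (15, 0, +0.07).
Solve a·Δx + b·Δy = Δh: det = (-25)·0 − 15·30 = -450.
∂h/∂x = [(-0.02)·0 − (+0.07)·30] / -450 = +0.004667
∂h/∂y = [(-25)·(+0.07) − 15·(-0.02)] / -450 = +0.003222
Flow direction (−∇h) has components (-0.004667 E, -0.003222 N).
Azimuth = atan2(E, N) = atan2(-0.004667, -0.003222) = 235.4° ≈ 235°.

235°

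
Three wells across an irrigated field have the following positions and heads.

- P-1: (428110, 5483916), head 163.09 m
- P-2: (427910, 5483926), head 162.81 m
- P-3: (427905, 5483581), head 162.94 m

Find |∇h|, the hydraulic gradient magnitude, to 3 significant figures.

0.00144

With h = a·x + b·y + c and P-1 as origin, the differences give:
  (-200)·a + 10·b = -0.28
  (-205)·a + (-335)·b = -0.15
Eliminate b (×(-335) and ×10, subtract): 69050·a = 95.300 → a = ∂h/∂x = +0.001380
Back-substitute: b = ∂h/∂y = -0.0003968.
|∇h| = √(0.001380² + -0.0003968²) = 0.001436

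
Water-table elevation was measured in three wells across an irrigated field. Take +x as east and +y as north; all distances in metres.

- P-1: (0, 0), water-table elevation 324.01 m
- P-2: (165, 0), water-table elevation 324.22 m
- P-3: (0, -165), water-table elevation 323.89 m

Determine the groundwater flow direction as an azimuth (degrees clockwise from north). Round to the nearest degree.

240°

∂h/∂x = (324.22 − 324.01) / (165 − 0) = +0.001273
∂h/∂y = (323.89 − 324.01) / (-165 − 0) = +0.0007273
Flow direction (−∇h) has components (-0.001273 E, -0.0007273 N).
Azimuth = atan2(E, N) = atan2(-0.001273, -0.0007273) = 240.3° ≈ 240°.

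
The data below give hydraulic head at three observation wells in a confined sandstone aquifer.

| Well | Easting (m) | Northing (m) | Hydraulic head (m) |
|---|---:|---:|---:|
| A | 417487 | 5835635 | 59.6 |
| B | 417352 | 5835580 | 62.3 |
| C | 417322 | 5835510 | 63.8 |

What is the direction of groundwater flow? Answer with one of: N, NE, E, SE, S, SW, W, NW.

Taking A as reference: B−A = (-135, -55, +2.7); C−A = (-165, -125, +4.2).
Determinant of the coordinate differences = (-135)·(-125) − (-165)·(-55) = 7800.
∂h/∂x = [(+2.7)·(-125) − (+4.2)·(-55)] / 7800 = -0.01365
∂h/∂y = [(-135)·(+4.2) − (-165)·(+2.7)] / 7800 = -0.01558
Flow = −∇h = (+0.01365 east, +0.01558 north), which points northeast.

NE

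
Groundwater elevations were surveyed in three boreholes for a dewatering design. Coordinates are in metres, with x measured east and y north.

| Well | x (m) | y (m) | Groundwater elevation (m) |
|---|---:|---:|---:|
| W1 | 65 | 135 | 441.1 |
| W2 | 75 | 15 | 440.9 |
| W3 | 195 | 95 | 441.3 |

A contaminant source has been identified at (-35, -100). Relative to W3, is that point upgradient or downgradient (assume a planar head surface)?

downgradient

Taking W1 as reference: W2−W1 = (10, -120, -0.2); W3−W1 = (130, -40, +0.2).
Determinant of the coordinate differences = 10·(-40) − 130·(-120) = 15200.
∂h/∂x = [(-0.2)·(-40) − (+0.2)·(-120)] / 15200 = +0.002105
∂h/∂y = [10·(+0.2) − 130·(-0.2)] / 15200 = +0.001842
Head at (-35, -100) = 441.1 + (+0.002105)·(-100) + (+0.001842)·(-235) = 440.46 m.
That is lower than the 441.3 m at W3, so the point is downgradient.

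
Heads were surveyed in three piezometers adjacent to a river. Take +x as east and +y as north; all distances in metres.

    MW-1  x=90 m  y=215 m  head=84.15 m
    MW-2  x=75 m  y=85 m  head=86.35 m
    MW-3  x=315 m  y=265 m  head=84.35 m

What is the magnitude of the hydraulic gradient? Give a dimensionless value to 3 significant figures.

Differences from MW-1: to MW-2 (Δx, Δy, Δh) = (-15, -130, +2.20); to MW-3 = (225, 50, +0.20).
Solve a·Δx + b·Δy = Δh: det = (-15)·50 − 225·(-130) = 28500.
∂h/∂x = [(+2.20)·50 − (+0.20)·(-130)] / 28500 = +0.004772
∂h/∂y = [(-15)·(+0.20) − 225·(+2.20)] / 28500 = -0.01747
|∇h| = √(0.004772² + -0.01747²) = 0.01811

0.0181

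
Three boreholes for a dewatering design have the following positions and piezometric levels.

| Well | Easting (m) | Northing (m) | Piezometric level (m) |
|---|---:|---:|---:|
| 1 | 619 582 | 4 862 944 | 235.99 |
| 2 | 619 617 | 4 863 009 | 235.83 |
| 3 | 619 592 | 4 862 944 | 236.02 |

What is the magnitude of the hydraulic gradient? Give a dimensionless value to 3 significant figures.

Differences from 1: to 2 (Δx, Δy, Δh) = (35, 65, -0.16); to 3 = (10, 0, +0.03).
Determinant of the coordinate differences = 35·0 − 10·65 = -650.
∂h/∂x = [(-0.16)·0 − (+0.03)·65] / -650 = +0.003000
∂h/∂y = [35·(+0.03) − 10·(-0.16)] / -650 = -0.004077
|∇h| = √(0.003000² + -0.004077²) = 0.005062

0.00506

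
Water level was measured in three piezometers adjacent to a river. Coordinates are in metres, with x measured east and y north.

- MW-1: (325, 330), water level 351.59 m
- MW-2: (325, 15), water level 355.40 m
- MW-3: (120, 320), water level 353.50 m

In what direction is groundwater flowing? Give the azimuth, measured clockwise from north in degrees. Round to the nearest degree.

036°

Three-point gradient (reference MW-1): Δ to MW-2 = (0, -315, +3.81), Δ to MW-3 = (-205, -10, +1.91).
∂h/∂x = -0.008727, ∂h/∂y = -0.01210 (det = -64575).
Flow direction (−∇h) has components (+0.008727 E, +0.01210 N).
Azimuth = atan2(E, N) = atan2(+0.008727, +0.01210) = 35.8° ≈ 036°.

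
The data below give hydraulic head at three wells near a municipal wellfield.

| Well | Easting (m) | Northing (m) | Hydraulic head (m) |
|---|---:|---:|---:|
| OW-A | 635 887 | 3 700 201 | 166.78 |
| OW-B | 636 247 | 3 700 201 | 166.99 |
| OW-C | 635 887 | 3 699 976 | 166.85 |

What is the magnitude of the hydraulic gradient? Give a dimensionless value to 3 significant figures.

0.000661

∂h/∂x = (166.99 − 166.78) / (636247 − 635887) = +0.0005833
∂h/∂y = (166.85 − 166.78) / (3699976 − 3700201) = -0.0003111
|∇h| = √(0.0005833² + -0.0003111²) = 0.0006611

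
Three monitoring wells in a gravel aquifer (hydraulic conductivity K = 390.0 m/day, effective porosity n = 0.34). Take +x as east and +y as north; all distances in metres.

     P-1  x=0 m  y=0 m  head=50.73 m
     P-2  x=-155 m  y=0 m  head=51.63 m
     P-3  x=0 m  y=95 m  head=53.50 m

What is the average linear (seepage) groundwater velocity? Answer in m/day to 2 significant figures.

∂h/∂x = (51.63 − 50.73) / (-155 − 0) = -0.005806
∂h/∂y = (53.50 − 50.73) / (95 − 0) = +0.02916
|∇h| = √(-0.005806² + 0.02916²) = 0.02973
Seepage velocity v = K·i/n = 390.0 × 0.02973 / 0.34 = 34.1 m/day.

34 m/day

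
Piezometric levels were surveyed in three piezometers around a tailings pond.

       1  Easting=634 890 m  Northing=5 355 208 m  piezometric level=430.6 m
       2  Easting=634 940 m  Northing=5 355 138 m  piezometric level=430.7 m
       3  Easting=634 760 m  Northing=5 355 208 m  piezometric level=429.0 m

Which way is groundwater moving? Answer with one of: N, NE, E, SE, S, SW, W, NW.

SW

Differences from 1: to 2 (Δx, Δy, Δh) = (50, -70, +0.1); to 3 = (-130, 0, -1.6).
Determinant of the coordinate differences = 50·0 − (-130)·(-70) = -9100.
∂h/∂x = [(+0.1)·0 − (-1.6)·(-70)] / -9100 = +0.01231
∂h/∂y = [50·(-1.6) − (-130)·(+0.1)] / -9100 = +0.007363
Flow = −∇h = (-0.01231 east, -0.007363 north), which points southwest.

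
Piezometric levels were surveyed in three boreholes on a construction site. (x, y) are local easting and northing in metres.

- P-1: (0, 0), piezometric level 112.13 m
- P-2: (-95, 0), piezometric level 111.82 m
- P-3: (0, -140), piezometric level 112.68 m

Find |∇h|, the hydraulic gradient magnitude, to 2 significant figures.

0.0051

∂h/∂x = (111.82 − 112.13) / (-95 − 0) = +0.003263
∂h/∂y = (112.68 − 112.13) / (-140 − 0) = -0.003929
|∇h| = √(0.003263² + -0.003929²) = 0.005107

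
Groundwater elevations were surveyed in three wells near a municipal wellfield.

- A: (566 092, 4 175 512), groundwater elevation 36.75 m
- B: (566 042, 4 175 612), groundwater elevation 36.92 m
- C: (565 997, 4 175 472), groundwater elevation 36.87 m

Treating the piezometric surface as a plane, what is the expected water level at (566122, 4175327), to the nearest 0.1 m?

36.5 m

Three-point gradient (reference A): Δ to B = (-50, 100, +0.17), Δ to C = (-95, -40, +0.12).
∂h/∂x = -0.001635, ∂h/∂y = +0.0008826 (det = 11500).
h(566122, 4175327) = 36.75 + (-0.001635)·(30) + (+0.0008826)·(-185) = 36.75 -0.049 -0.163 = 36.538 m.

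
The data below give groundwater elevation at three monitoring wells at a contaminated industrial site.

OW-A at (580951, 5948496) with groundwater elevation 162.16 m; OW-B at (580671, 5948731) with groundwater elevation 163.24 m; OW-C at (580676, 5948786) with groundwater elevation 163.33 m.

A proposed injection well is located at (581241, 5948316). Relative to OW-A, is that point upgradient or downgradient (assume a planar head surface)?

Differences from OW-A: to OW-B (Δx, Δy, Δh) = (-280, 235, +1.08); to OW-C = (-275, 290, +1.17).
Determinant of the coordinate differences = (-280)·290 − (-275)·235 = -16575.
∂h/∂x = [(+1.08)·290 − (+1.17)·235] / -16575 = -0.002308
∂h/∂y = [(-280)·(+1.17) − (-275)·(+1.08)] / -16575 = +0.001846
Head at (581241, 5948316) = 162.16 + (-0.002308)·(290) + (+0.001846)·(-180) = 161.16 m.
That is lower than the 162.16 m at OW-A, so the point is downgradient.

downgradient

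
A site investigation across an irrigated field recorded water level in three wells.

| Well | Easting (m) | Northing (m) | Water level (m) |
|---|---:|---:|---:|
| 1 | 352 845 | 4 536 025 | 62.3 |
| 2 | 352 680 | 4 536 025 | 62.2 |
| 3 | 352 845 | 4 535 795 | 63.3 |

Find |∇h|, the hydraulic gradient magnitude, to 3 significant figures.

0.00439

∂h/∂x = (62.2 − 62.3) / (352680 − 352845) = +0.0006061
∂h/∂y = (63.3 − 62.3) / (4535795 − 4536025) = -0.004348
|∇h| = √(0.0006061² + -0.004348²) = 0.00439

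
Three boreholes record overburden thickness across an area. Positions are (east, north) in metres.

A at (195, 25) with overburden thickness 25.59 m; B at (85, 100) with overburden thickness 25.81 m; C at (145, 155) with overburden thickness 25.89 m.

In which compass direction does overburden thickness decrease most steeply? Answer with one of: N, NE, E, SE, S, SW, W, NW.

With d = a·x + b·y + c and A as origin, the differences give:
  (-110)·a + 75·b = +0.22
  (-50)·a + 130·b = +0.30
Eliminate b (×130 and ×75, subtract): -10550·a = 6.100 → a = ∂d/∂x = -0.0005782
Back-substitute: b = ∂d/∂y = +0.002085.
Steepest decrease is along −∇f = (+0.0005782 E, -0.002085 N) → south.

S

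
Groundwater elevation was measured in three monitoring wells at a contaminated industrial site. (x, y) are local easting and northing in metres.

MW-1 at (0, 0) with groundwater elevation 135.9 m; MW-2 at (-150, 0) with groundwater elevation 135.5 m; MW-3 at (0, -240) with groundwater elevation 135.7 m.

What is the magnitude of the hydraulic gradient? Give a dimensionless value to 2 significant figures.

∂h/∂x = (135.5 − 135.9) / (-150 − 0) = +0.002667
∂h/∂y = (135.7 − 135.9) / (-240 − 0) = +0.0008333
|∇h| = √(0.002667² + 0.0008333²) = 0.002794

0.0028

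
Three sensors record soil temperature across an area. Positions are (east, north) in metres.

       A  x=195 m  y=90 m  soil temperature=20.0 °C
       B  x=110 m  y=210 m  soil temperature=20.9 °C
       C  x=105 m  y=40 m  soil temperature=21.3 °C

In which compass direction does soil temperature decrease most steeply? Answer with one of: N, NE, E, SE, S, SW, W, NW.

With T = a·x + b·y + c and A as origin, the differences give:
  (-85)·a + 120·b = +0.9
  (-90)·a + (-50)·b = +1.3
Eliminate b (×(-50) and ×120, subtract): 15050·a = -201.00 → a = ∂T/∂x = -0.01336
Back-substitute: b = ∂T/∂y = -0.001960.
Steepest decrease is along −∇f = (+0.01336 E, +0.001960 N) → east.

E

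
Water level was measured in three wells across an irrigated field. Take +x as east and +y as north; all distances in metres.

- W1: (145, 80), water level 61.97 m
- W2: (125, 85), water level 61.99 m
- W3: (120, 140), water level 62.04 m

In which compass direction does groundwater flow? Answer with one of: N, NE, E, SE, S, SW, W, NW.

SE

Taking W1 as reference: W2−W1 = (-20, 5, +0.02); W3−W1 = (-25, 60, +0.07).
Determinant of the coordinate differences = (-20)·60 − (-25)·5 = -1075.
∂h/∂x = [(+0.02)·60 − (+0.07)·5] / -1075 = -0.0007907
∂h/∂y = [(-20)·(+0.07) − (-25)·(+0.02)] / -1075 = +0.0008372
Flow = −∇h = (+0.0007907 east, -0.0008372 north), which points southeast.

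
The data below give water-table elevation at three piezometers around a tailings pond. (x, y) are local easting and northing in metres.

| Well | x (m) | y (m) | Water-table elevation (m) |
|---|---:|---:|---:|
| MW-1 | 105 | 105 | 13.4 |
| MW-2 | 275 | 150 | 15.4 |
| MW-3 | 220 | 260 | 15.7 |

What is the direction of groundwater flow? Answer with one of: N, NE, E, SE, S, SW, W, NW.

SW

With h = a·x + b·y + c and MW-1 as origin, the differences give:
  170·a + 45·b = +2.0
  115·a + 155·b = +2.3
Eliminate b (×155 and ×45, subtract): 21175·a = 206.50 → a = ∂h/∂x = +0.009752
Back-substitute: b = ∂h/∂y = +0.007603.
Flow = −∇h = (-0.009752 east, -0.007603 north), which points southwest.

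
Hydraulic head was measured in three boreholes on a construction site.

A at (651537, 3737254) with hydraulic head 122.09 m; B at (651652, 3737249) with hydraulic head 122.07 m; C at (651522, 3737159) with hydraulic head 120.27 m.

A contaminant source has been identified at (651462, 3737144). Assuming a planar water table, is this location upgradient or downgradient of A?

Differences from A: to B (Δx, Δy, Δh) = (115, -5, -0.02); to C = (-15, -95, -1.82).
Determinant of the coordinate differences = 115·(-95) − (-15)·(-5) = -11000.
∂h/∂x = [(-0.02)·(-95) − (-1.82)·(-5)] / -11000 = +0.0006545
∂h/∂y = [115·(-1.82) − (-15)·(-0.02)] / -11000 = +0.01905
Head at (651462, 3737144) = 122.09 + (+0.0006545)·(-75) + (+0.01905)·(-110) = 119.94 m.
That is lower than the 122.09 m at A, so the point is downgradient.

downgradient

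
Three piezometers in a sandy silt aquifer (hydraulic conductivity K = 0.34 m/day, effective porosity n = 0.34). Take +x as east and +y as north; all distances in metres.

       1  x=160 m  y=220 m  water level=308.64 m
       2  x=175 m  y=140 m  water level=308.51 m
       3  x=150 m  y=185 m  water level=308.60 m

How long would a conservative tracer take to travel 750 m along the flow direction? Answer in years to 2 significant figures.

Three-point gradient (reference 1): Δ to 2 = (15, -80, -0.13), Δ to 3 = (-10, -35, -0.04).
∂h/∂x = -0.001019, ∂h/∂y = +0.001434 (det = -1325).
|∇h| = √(-0.001019² + 0.001434²) = 0.001759
Seepage velocity v = K·i/n = 0.34 × 0.001759 / 0.34 = 0.001759 m/day.
t = 750 / 0.001759 = 4.264e+05 days = 1.17e+03 years.

1200 years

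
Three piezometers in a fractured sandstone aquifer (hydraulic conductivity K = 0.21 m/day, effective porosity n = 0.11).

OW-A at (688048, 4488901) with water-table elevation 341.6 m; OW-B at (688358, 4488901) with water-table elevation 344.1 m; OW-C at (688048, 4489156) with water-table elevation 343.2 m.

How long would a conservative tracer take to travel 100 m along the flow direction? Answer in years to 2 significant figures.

14 years

∂h/∂x = (344.1 − 341.6) / (688358 − 688048) = +0.008065
∂h/∂y = (343.2 − 341.6) / (4489156 − 4488901) = +0.006275
|∇h| = √(0.008065² + 0.006275²) = 0.01022
Seepage velocity v = K·i/n = 0.21 × 0.01022 / 0.11 = 0.01951 m/day.
t = 100 / 0.01951 = 5126 days = 14 years.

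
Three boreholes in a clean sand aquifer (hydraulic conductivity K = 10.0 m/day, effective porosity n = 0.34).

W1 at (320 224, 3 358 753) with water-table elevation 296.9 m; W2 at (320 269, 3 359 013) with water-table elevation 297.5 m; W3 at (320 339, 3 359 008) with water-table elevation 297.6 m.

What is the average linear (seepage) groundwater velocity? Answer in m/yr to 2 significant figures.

Differences from W1: to W2 (Δx, Δy, Δh) = (45, 260, +0.6); to W3 = (115, 255, +0.7).
Solve a·Δx + b·Δy = Δh: det = 45·255 − 115·260 = -18425.
∂h/∂x = [(+0.6)·255 − (+0.7)·260] / -18425 = +0.001574
∂h/∂y = [45·(+0.7) − 115·(+0.6)] / -18425 = +0.002035
|∇h| = √(0.001574² + 0.002035²) = 0.002573
Seepage velocity v = K·i/n = 10.0 × 0.002573 / 0.34 = 0.07568 m/day = 27.64 m/yr.

28 m/yr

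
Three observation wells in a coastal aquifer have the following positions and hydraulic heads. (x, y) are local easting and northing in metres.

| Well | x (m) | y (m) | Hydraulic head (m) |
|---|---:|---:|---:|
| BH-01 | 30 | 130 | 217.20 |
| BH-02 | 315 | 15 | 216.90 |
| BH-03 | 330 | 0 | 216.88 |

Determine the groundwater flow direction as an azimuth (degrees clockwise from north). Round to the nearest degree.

With h = a·x + b·y + c and BH-01 as origin, the differences give:
  285·a + (-115)·b = -0.30
  300·a + (-130)·b = -0.32
Eliminate b (×(-130) and ×(-115), subtract): -2550·a = 2.200 → a = ∂h/∂x = -0.0008627
Back-substitute: b = ∂h/∂y = +0.0004706.
Flow direction (−∇h) has components (+0.0008627 E, -0.0004706 N).
Azimuth = atan2(E, N) = atan2(+0.0008627, -0.0004706) = 118.6° ≈ 119°.

119°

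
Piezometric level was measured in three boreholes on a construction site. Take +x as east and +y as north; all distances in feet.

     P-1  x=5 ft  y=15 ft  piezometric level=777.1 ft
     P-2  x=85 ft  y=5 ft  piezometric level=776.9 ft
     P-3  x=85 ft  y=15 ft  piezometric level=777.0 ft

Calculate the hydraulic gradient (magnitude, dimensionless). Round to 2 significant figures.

0.010

Differences from P-1: to P-2 (Δx, Δy, Δh) = (80, -10, -0.2); to P-3 = (80, 0, -0.1).
Solve a·Δx + b·Δy = Δh: det = 80·0 − 80·(-10) = 800.
∂h/∂x = [(-0.2)·0 − (-0.1)·(-10)] / 800 = -0.001250
∂h/∂y = [80·(-0.1) − 80·(-0.2)] / 800 = +0.01000
|∇h| = √(-0.001250² + 0.01000²) = 0.01008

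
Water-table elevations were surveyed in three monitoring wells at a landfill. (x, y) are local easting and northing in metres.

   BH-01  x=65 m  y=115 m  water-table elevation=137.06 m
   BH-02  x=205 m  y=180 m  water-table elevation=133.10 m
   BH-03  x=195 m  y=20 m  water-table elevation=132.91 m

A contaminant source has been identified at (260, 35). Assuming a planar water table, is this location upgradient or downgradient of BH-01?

downgradient

Three-point gradient (reference BH-01): Δ to BH-02 = (140, 65, -3.96), Δ to BH-03 = (130, -95, -4.15).
∂h/∂x = -0.02970, ∂h/∂y = +0.003044 (det = -21750).
Head at (260, 35) = 137.06 + (-0.02970)·(195) + (+0.003044)·(-80) = 131.03 m.
That is lower than the 137.06 m at BH-01, so the point is downgradient.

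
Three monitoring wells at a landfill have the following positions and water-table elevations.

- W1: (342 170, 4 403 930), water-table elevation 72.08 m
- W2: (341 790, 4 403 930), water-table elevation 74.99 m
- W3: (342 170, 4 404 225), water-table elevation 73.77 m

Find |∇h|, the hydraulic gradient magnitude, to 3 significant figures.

∂h/∂x = (74.99 − 72.08) / (341790 − 342170) = -0.007658
∂h/∂y = (73.77 − 72.08) / (4404225 − 4403930) = +0.005729
|∇h| = √(-0.007658² + 0.005729²) = 0.009564

0.00956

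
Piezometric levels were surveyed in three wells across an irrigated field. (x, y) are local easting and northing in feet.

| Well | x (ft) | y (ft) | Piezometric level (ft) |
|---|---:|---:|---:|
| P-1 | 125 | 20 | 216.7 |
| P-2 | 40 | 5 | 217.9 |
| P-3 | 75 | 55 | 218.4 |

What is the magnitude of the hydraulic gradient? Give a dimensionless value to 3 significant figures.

0.0290

Differences from P-1: to P-2 (Δx, Δy, Δh) = (-85, -15, +1.2); to P-3 = (-50, 35, +1.7).
Solve a·Δx + b·Δy = Δh: det = (-85)·35 − (-50)·(-15) = -3725.
∂h/∂x = [(+1.2)·35 − (+1.7)·(-15)] / -3725 = -0.01812
∂h/∂y = [(-85)·(+1.7) − (-50)·(+1.2)] / -3725 = +0.02268
|∇h| = √(-0.01812² + 0.02268²) = 0.02903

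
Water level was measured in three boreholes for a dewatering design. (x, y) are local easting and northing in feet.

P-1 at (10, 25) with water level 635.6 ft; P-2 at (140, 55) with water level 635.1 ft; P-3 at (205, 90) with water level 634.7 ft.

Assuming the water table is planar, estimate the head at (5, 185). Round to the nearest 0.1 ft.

634.4 ft

Differences from P-1: to P-2 (Δx, Δy, Δh) = (130, 30, -0.5); to P-3 = (195, 65, -0.9).
Determinant of the coordinate differences = 130·65 − 195·30 = 2600.
∂h/∂x = [(-0.5)·65 − (-0.9)·30] / 2600 = -0.002115
∂h/∂y = [130·(-0.9) − 195·(-0.5)] / 2600 = -0.007500
h(5, 185) = 635.6 + (-0.002115)·(-5) + (-0.007500)·(160) = 635.6 +0.011 -1.200 = 634.411 ft.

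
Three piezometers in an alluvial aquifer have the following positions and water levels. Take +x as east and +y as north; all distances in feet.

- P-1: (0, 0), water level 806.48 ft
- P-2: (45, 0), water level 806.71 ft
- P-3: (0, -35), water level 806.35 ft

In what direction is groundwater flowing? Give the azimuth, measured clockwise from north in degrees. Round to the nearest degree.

∂h/∂x = (806.71 − 806.48) / (45 − 0) = +0.005111
∂h/∂y = (806.35 − 806.48) / (-35 − 0) = +0.003714
Flow direction (−∇h) has components (-0.005111 E, -0.003714 N).
Azimuth = atan2(E, N) = atan2(-0.005111, -0.003714) = 234.0° ≈ 234°.

234°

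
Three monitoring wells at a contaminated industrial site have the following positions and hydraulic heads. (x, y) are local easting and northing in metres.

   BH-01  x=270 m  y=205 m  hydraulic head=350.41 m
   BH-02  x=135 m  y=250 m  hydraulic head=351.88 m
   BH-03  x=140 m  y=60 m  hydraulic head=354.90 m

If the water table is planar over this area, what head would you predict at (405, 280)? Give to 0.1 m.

347.0 m

With h = a·x + b·y + c and BH-01 as origin, the differences give:
  (-135)·a + 45·b = +1.47
  (-130)·a + (-145)·b = +4.49
Eliminate b (×(-145) and ×45, subtract): 25425·a = -415.200 → a = ∂h/∂x = -0.01633
Back-substitute: b = ∂h/∂y = -0.01632.
h(405, 280) = 350.41 + (-0.01633)·(135) + (-0.01632)·(75) = 350.41 -2.205 -1.224 = 346.981 m.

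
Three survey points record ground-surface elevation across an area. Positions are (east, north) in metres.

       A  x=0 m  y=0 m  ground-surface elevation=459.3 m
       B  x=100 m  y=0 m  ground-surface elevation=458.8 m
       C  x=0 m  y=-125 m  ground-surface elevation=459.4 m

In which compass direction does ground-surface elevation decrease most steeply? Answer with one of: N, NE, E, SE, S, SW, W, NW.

∂z/∂x = (458.8 − 459.3) / (100 − 0) = -0.005000
∂z/∂y = (459.4 − 459.3) / (-125 − 0) = -0.0008000
Steepest decrease is along −∇f = (+0.005000 E, +0.0008000 N) → east.

E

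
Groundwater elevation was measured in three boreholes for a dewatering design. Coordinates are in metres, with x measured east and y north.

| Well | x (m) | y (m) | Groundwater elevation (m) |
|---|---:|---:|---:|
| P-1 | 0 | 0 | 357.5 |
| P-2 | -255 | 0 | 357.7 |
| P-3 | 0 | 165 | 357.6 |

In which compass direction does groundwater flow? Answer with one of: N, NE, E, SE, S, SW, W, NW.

SE

∂h/∂x = (357.7 − 357.5) / (-255 − 0) = -0.0007843
∂h/∂y = (357.6 − 357.5) / (165 − 0) = +0.0006061
Flow = −∇h = (+0.0007843 east, -0.0006061 north), which points southeast.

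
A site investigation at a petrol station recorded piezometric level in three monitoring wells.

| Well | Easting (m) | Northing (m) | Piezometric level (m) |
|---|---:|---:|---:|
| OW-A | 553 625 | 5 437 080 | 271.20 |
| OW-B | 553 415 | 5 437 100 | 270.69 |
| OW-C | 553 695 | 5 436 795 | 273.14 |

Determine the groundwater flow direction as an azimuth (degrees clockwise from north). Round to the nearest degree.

344°

With h = a·x + b·y + c and OW-A as origin, the differences give:
  (-210)·a + 20·b = -0.51
  70·a + (-285)·b = +1.94
Eliminate b (×(-285) and ×20, subtract): 58450·a = 106.550 → a = ∂h/∂x = +0.001823
Back-substitute: b = ∂h/∂y = -0.006359.
Flow direction (−∇h) has components (-0.001823 E, +0.006359 N).
Azimuth = atan2(E, N) = atan2(-0.001823, +0.006359) = 344.0° ≈ 344°.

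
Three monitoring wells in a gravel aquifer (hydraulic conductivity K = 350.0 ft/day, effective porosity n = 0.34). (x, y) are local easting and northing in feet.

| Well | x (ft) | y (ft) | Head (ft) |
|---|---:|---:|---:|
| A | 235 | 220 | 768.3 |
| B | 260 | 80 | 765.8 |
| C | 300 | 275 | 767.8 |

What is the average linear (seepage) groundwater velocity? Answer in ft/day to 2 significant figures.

25 ft/day

Differences from A: to B (Δx, Δy, Δh) = (25, -140, -2.5); to C = (65, 55, -0.5).
Solve a·Δx + b·Δy = Δh: det = 25·55 − 65·(-140) = 10475.
∂h/∂x = [(-2.5)·55 − (-0.5)·(-140)] / 10475 = -0.01981
∂h/∂y = [25·(-0.5) − 65·(-2.5)] / 10475 = +0.01432
|∇h| = √(-0.01981² + 0.01432²) = 0.02444
Seepage velocity v = K·i/n = 350.0 × 0.02444 / 0.34 = 25.16 ft/day.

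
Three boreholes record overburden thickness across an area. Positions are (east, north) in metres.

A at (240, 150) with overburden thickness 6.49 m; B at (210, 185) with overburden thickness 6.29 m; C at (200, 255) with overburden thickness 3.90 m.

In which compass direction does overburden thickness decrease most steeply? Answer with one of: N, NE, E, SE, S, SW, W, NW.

With d = a·x + b·y + c and A as origin, the differences give:
  (-30)·a + 35·b = -0.20
  (-40)·a + 105·b = -2.59
Eliminate b (×105 and ×35, subtract): -1750·a = 69.650 → a = ∂d/∂x = -0.03980
Back-substitute: b = ∂d/∂y = -0.03983.
Steepest decrease is along −∇f = (+0.03980 E, +0.03983 N) → northeast.

NE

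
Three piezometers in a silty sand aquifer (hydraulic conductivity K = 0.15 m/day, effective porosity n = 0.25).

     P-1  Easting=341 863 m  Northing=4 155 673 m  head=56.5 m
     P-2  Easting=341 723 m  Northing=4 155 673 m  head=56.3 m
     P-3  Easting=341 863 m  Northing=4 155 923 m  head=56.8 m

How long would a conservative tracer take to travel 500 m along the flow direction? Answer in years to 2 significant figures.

∂h/∂x = (56.3 − 56.5) / (341723 − 341863) = +0.001429
∂h/∂y = (56.8 − 56.5) / (4155923 − 4155673) = +0.001200
|∇h| = √(0.001429² + 0.001200²) = 0.001866
Seepage velocity v = K·i/n = 0.15 × 0.001866 / 0.25 = 0.00112 m/day.
t = 500 / 0.00112 = 4.464e+05 days = 1.22e+03 years.

1200 years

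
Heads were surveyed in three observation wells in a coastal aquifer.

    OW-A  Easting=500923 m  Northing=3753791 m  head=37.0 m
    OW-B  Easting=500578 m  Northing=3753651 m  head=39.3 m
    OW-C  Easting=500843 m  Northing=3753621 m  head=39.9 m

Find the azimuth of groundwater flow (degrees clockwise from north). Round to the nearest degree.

Differences from OW-A: to OW-B (Δx, Δy, Δh) = (-345, -140, +2.3); to OW-C = (-80, -170, +2.9).
Determinant of the coordinate differences = (-345)·(-170) − (-80)·(-140) = 47450.
∂h/∂x = [(+2.3)·(-170) − (+2.9)·(-140)] / 47450 = +0.0003161
∂h/∂y = [(-345)·(+2.9) − (-80)·(+2.3)] / 47450 = -0.01721
Flow direction (−∇h) has components (-0.0003161 E, +0.01721 N).
Azimuth = atan2(E, N) = atan2(-0.0003161, +0.01721) = 358.9° ≈ 359°.

359°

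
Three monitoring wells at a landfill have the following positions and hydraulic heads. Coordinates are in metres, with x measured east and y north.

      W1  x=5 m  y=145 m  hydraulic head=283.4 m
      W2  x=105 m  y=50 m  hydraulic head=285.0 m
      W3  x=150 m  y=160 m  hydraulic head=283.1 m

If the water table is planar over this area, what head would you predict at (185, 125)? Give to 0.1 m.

Three-point gradient (reference W1): Δ to W2 = (100, -95, +1.6), Δ to W3 = (145, 15, -0.3).
∂h/∂x = -0.0002946, ∂h/∂y = -0.01715 (det = 15275).
h(185, 125) = 283.4 + (-0.0002946)·(180) + (-0.01715)·(-20) = 283.4 -0.053 +0.343 = 283.690 m.

283.7 m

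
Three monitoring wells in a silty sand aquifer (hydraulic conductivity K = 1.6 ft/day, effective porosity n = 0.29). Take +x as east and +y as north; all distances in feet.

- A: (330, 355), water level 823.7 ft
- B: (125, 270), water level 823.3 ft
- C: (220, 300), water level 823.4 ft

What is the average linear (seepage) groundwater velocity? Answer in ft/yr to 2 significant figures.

With h = a·x + b·y + c and A as origin, the differences give:
  (-205)·a + (-85)·b = -0.4
  (-110)·a + (-55)·b = -0.3
Eliminate b (×(-55) and ×(-85), subtract): 1925·a = -3.50 → a = ∂h/∂x = -0.001818
Back-substitute: b = ∂h/∂y = +0.009091.
|∇h| = √(-0.001818² + 0.009091²) = 0.009271
Seepage velocity v = K·i/n = 1.6 × 0.009271 / 0.29 = 0.05115 ft/day = 18.68 ft/yr.

19 ft/yr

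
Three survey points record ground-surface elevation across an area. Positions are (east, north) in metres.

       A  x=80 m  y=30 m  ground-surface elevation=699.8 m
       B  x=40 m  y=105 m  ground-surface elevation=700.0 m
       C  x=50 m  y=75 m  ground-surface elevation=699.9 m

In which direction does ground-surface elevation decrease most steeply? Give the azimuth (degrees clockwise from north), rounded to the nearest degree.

Taking A as reference: B−A = (-40, 75, +0.2); C−A = (-30, 45, +0.1).
Solve a·Δx + b·Δy = Δz: det = (-40)·45 − (-30)·75 = 450.
∂z/∂x = [(+0.2)·45 − (+0.1)·75] / 450 = +0.003333
∂z/∂y = [(-40)·(+0.1) − (-30)·(+0.2)] / 450 = +0.004444
Steepest decrease is along −∇f: components (-0.003333 E, -0.004444 N).
Azimuth = atan2(-0.003333, -0.004444) = 216.9° ≈ 217°.

217°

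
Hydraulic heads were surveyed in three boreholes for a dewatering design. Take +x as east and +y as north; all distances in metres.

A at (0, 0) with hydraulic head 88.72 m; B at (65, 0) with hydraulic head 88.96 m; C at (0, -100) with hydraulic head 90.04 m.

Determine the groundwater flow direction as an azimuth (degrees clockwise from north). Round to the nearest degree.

344°

∂h/∂x = (88.96 − 88.72) / (65 − 0) = +0.003692
∂h/∂y = (90.04 − 88.72) / (-100 − 0) = -0.01320
Flow direction (−∇h) has components (-0.003692 E, +0.01320 N).
Azimuth = atan2(E, N) = atan2(-0.003692, +0.01320) = 344.4° ≈ 344°.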